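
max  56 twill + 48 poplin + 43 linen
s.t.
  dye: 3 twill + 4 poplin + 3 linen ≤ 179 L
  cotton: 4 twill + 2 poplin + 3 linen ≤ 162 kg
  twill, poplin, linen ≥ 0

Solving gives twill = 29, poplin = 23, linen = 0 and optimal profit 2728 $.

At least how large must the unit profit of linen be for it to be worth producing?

Both dye and cotton are binding at x*.
The binding rows give the dual system: 3·y_dye + 4·y_cotton = 56 and 4·y_dye + 2·y_cotton = 48.
→ y_dye = 8 and y_cotton = 8.
linen enters the basis when its profit ≥ yᵀa₃ = 8·3 + 8·3 = 48.

48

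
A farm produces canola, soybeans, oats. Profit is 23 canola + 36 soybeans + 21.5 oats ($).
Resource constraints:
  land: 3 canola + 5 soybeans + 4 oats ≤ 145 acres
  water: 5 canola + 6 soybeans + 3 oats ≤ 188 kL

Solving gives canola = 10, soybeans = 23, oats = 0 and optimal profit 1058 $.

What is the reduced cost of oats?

Check each constraint at x*: land 145/145 (tight); water 188/188 (tight).
Dual feasibility on the basic columns requires 3·y_land + 5·y_water = 23, 5·y_land + 6·y_water = 36.
Solving: y_land = 6, y_water = 1.
Reduced cost of oats: c₃ − yᵀa₃ = 21.5 − (6·4 + 1·3) = 21.5 − 27 = -5.5.

-5.5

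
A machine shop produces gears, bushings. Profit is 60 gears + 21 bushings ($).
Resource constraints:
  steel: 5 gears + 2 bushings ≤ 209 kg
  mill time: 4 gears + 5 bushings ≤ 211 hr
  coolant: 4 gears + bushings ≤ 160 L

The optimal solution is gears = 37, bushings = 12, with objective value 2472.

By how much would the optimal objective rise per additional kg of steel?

At the optimum: steel uses 209 of 209 (binding); mill time uses 208 of 211 (slack = 3); coolant uses 160 of 160 (binding).
By complementary slackness, y = 0 for the non-binding constraint.
The binding rows give the dual system: 5·y_steel + 4·y_coolant = 60 and 2·y_steel + 1·y_coolant = 21.
→ y_steel = 8 and y_coolant = 5.
Shadow price of steel = 8.

8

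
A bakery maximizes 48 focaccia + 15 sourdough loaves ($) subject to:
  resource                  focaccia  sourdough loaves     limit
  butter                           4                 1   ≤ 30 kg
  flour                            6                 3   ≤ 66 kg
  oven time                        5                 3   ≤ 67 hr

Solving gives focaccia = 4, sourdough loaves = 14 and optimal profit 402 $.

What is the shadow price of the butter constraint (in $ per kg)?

At the optimum: butter uses 30 of 30 (binding); flour uses 66 of 66 (binding); oven time uses 62 of 67 (slack = 5).
Since oven time is not tight, its dual is 0.
Dual feasibility on the basic columns requires 4·y_butter + 6·y_flour = 48, 1·y_butter + 3·y_flour = 15.
→ y_butter = 9 and y_flour = 2.
Shadow price of butter = 9.

9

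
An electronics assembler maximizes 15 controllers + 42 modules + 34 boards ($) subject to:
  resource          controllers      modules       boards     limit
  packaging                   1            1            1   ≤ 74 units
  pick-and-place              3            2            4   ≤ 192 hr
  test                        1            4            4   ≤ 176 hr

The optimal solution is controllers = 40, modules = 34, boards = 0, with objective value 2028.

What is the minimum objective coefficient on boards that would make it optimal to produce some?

Binding: packaging and test. Non-binding: pick-and-place (4 unused).
Slack constraints have shadow price 0 (complementary slackness).
Dual feasibility on the basic columns requires 1·y_packaging + 1·y_test = 15, 1·y_packaging + 4·y_test = 42.
→ y_packaging = 6 and y_test = 9.
boards enters the basis when its profit ≥ yᵀa₃ = 6·1 + 9·4 = 42.

42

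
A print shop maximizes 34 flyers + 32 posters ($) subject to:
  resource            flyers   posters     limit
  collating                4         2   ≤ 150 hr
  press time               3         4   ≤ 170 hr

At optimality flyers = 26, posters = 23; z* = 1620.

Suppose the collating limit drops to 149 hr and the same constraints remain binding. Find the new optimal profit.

1616

Both collating and press time are binding at x*.
From A_Bᵀ y = c: 4·y_collating + 3·y_press time = 34; 2·y_collating + 4·y_press time = 32.
Solving: y_collating = 4, y_press time = 6.
Δz = y_collating·Δb = 4 × (-1) = -4, so new z* = 1620 − 4 = 1616.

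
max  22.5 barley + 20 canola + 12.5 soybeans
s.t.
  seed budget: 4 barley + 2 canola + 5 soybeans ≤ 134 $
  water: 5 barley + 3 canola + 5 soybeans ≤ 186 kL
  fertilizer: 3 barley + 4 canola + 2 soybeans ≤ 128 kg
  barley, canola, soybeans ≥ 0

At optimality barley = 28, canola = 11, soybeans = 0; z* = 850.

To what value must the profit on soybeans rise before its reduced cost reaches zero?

Binding: seed budget and fertilizer. Non-binding: water (13 unused).
Slack constraints have shadow price 0 (complementary slackness).
From A_Bᵀ y = c: 4·y_seed budget + 3·y_fertilizer = 22.5; 2·y_seed budget + 4·y_fertilizer = 20.
→ y_seed budget = 3 and y_fertilizer = 3.5.
soybeans enters the basis when its profit ≥ yᵀa₃ = 3·5 + 3.5·2 = 22.

22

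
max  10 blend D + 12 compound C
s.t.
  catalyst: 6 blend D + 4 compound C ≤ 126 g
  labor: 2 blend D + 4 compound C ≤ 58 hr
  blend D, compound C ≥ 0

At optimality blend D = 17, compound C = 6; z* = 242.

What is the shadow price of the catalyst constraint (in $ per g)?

1

Check each constraint at x*: catalyst 126/126 (tight); labor 58/58 (tight).
The binding rows give the dual system: 6·y_catalyst + 2·y_labor = 10 and 4·y_catalyst + 4·y_labor = 12.
Solving: y_catalyst = 1, y_labor = 2.
Shadow price of catalyst = 1.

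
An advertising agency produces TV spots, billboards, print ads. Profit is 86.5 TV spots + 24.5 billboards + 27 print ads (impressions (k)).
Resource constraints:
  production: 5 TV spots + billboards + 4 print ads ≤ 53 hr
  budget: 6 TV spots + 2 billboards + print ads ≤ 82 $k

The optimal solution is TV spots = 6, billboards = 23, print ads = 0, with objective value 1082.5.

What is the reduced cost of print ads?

-8

Check each constraint at x*: production 53/53 (tight); budget 82/82 (tight).
The binding rows give the dual system: 5·y_production + 6·y_budget = 86.5 and 1·y_production + 2·y_budget = 24.5.
→ y_production = 6.5 and y_budget = 9.
Reduced cost of print ads: c₃ − yᵀa₃ = 27 − (6.5·4 + 9·1) = 27 − 35 = -8.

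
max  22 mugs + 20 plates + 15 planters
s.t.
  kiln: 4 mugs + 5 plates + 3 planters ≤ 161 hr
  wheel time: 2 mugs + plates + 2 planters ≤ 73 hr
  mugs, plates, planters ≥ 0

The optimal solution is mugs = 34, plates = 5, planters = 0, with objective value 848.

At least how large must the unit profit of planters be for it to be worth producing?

Both kiln and wheel time are binding at x*.
From A_Bᵀ y = c: 4·y_kiln + 2·y_wheel time = 22; 5·y_kiln + 1·y_wheel time = 20.
Solving: y_kiln = 3, y_wheel time = 5.
planters enters the basis when its profit ≥ yᵀa₃ = 3·3 + 5·2 = 19.

19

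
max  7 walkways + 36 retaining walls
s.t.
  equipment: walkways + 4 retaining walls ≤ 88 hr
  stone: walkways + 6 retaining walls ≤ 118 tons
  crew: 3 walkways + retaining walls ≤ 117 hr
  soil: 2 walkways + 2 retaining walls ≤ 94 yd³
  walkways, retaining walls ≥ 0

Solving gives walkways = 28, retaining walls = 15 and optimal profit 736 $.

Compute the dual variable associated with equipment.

Check each constraint at x*: equipment 88/88 (tight); stone 118/118 (tight); crew 99/117 (slack 18); soil 86/94 (slack 8).
Since crew, soil are not tight, their duals are 0.
The binding rows give the dual system: 1·y_equipment + 1·y_stone = 7 and 4·y_equipment + 6·y_stone = 36.
→ y_equipment = 3 and y_stone = 4.
Shadow price of equipment = 3.

3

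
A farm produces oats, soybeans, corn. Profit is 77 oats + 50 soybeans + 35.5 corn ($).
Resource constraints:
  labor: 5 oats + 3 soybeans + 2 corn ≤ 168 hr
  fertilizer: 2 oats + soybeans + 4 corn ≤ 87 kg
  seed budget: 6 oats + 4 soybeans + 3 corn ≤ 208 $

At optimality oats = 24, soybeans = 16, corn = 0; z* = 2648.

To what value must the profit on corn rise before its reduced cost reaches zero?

At the optimum: labor uses 168 of 168 (binding); fertilizer uses 64 of 87 (slack = 23); seed budget uses 208 of 208 (binding).
Slack constraints have shadow price 0 (complementary slackness).
Dual feasibility on the basic columns requires 5·y_labor + 6·y_seed budget = 77, 3·y_labor + 4·y_seed budget = 50.
Solving: y_labor = 4, y_seed budget = 9.5.
corn enters the basis when its profit ≥ yᵀa₃ = 4·2 + 9.5·3 = 36.5.

36.5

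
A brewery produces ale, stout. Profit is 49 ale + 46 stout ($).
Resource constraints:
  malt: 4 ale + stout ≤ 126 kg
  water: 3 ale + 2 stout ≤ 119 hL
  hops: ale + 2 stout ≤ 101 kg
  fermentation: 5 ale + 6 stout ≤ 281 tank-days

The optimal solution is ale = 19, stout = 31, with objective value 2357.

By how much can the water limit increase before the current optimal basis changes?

8

Binding constraints: water, fermentation. The basis is B = [[3,2],[5,6]] with det 8.
Per unit increase in water, x* moves by d = (0.75, -0.625).
The basis stays optimal until malt becomes binding; allowable increase = 8 hL.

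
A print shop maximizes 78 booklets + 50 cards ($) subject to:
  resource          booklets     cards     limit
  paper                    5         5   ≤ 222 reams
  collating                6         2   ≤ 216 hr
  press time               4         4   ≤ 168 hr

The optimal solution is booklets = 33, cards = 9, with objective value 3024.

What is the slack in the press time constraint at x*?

0

press time used = 4·33 + 4·9 = 168; slack = 168 − 168 = 0.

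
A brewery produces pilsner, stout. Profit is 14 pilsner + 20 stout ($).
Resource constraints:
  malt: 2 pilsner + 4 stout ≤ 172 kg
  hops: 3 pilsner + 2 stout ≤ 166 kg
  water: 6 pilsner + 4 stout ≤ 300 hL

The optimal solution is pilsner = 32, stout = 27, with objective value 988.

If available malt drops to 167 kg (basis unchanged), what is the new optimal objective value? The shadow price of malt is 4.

Δb = -5, so new z* = 988 + (4)·(-5) = 988 − 20 = 968.

968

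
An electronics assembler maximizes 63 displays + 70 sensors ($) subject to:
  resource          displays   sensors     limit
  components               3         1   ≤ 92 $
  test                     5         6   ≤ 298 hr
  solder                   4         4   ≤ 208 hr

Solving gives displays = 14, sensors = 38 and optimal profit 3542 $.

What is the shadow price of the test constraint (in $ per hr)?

7

Binding: test and solder. Non-binding: components (12 unused).
Since components is not tight, its dual is 0.
Dual feasibility on the basic columns requires 5·y_test + 4·y_solder = 63, 6·y_test + 4·y_solder = 70.
This yields shadow prices y_test = 7, y_solder = 7.
Shadow price of test = 7.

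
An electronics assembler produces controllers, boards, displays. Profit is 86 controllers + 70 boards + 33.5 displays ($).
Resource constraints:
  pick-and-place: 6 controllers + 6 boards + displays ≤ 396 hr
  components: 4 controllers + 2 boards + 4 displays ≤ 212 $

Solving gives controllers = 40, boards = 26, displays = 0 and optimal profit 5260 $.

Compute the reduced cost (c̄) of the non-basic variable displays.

At the optimum: pick-and-place uses 396 of 396 (binding); components uses 212 of 212 (binding).
From A_Bᵀ y = c: 6·y_pick-and-place + 4·y_components = 86; 6·y_pick-and-place + 2·y_components = 70.
This yields shadow prices y_pick-and-place = 9, y_components = 8.
Reduced cost of displays: c₃ − yᵀa₃ = 33.5 − (9·1 + 8·4) = 33.5 − 41 = -7.5.

-7.5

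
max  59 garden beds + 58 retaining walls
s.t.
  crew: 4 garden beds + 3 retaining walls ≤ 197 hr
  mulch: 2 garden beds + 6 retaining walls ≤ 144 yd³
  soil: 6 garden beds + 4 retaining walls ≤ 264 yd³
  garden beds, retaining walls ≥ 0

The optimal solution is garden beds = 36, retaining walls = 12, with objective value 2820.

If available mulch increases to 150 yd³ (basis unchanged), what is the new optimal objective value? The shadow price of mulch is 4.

Δb = 6, so new z* = 2820 + (4)·(6) = 2820 + 24 = 2844.

2844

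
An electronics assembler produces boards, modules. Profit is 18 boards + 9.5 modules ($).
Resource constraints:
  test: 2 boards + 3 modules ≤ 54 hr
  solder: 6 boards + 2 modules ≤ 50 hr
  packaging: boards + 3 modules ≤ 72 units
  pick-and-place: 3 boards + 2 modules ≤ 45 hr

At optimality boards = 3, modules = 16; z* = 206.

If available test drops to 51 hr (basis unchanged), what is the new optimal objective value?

201.5

Check each constraint at x*: test 54/54 (tight); solder 50/50 (tight); packaging 51/72 (slack 21); pick-and-place 41/45 (slack 4).
Slack constraints have shadow price 0 (complementary slackness).
Dual feasibility on the basic columns requires 2·y_test + 6·y_solder = 18, 3·y_test + 2·y_solder = 9.5.
This yields shadow prices y_test = 1.5, y_solder = 2.5.
Δz = y_test·Δb = 1.5 × (-3) = -4.5, so new z* = 206 − 4.5 = 201.5.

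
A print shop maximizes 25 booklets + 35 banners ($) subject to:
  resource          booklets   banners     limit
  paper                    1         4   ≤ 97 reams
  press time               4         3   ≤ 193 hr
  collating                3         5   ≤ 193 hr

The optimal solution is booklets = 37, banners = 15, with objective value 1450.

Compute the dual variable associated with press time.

5

At the optimum: paper uses 97 of 97 (binding); press time uses 193 of 193 (binding); collating uses 186 of 193 (slack = 7).
Slack constraints have shadow price 0 (complementary slackness).
The binding rows give the dual system: 1·y_paper + 4·y_press time = 25 and 4·y_paper + 3·y_press time = 35.
→ y_paper = 5 and y_press time = 5.
Shadow price of press time = 5.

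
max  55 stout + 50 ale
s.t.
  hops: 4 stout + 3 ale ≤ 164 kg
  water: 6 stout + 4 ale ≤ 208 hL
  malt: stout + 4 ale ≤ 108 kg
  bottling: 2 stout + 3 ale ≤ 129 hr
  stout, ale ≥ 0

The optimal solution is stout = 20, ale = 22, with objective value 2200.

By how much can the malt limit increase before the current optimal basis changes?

Binding constraints: water, malt. The basis is B = [[6,4],[1,4]] with det 20.
Per unit increase in malt, x* moves by d = (-0.2, 0.3).
The basis stays optimal until bottling becomes binding; allowable increase = 46 kg.

46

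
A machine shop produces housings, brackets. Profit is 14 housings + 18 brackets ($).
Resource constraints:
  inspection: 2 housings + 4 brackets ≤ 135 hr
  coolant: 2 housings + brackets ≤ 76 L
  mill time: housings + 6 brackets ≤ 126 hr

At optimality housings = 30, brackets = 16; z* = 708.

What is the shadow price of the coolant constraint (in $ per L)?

6

Binding: coolant and mill time. Non-binding: inspection (11 unused).
Since inspection is not tight, its dual is 0.
The binding rows give the dual system: 2·y_coolant + 1·y_mill time = 14 and 1·y_coolant + 6·y_mill time = 18.
Solving: y_coolant = 6, y_mill time = 2.
Shadow price of coolant = 6.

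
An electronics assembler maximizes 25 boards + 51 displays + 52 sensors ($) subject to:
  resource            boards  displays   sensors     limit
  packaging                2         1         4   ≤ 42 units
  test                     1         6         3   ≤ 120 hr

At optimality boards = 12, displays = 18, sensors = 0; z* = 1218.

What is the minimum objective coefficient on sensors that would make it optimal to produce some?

57

Check each constraint at x*: packaging 42/42 (tight); test 120/120 (tight).
Dual feasibility on the basic columns requires 2·y_packaging + 1·y_test = 25, 1·y_packaging + 6·y_test = 51.
→ y_packaging = 9 and y_test = 7.
sensors enters the basis when its profit ≥ yᵀa₃ = 9·4 + 7·3 = 57.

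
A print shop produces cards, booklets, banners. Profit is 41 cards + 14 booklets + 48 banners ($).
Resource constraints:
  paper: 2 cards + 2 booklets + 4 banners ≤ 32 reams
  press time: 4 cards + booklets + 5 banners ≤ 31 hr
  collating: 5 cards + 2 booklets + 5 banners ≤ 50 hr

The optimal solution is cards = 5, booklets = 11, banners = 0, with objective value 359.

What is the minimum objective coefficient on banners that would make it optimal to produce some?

55

Check each constraint at x*: paper 32/32 (tight); press time 31/31 (tight); collating 47/50 (slack 3).
By complementary slackness, y = 0 for the non-binding constraint.
The binding rows give the dual system: 2·y_paper + 4·y_press time = 41 and 2·y_paper + 1·y_press time = 14.
Solving: y_paper = 2.5, y_press time = 9.
banners enters the basis when its profit ≥ yᵀa₃ = 2.5·4 + 9·5 = 55.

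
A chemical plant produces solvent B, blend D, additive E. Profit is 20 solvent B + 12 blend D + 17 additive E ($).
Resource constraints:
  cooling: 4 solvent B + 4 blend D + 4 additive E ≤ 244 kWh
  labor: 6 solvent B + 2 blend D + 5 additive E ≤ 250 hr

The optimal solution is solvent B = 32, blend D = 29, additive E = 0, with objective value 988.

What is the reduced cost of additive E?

-1

At the optimum: cooling uses 244 of 244 (binding); labor uses 250 of 250 (binding).
Dual feasibility on the basic columns requires 4·y_cooling + 6·y_labor = 20, 4·y_cooling + 2·y_labor = 12.
Solving: y_cooling = 2, y_labor = 2.
Reduced cost of additive E: c₃ − yᵀa₃ = 17 − (2·4 + 2·5) = 17 − 18 = -1.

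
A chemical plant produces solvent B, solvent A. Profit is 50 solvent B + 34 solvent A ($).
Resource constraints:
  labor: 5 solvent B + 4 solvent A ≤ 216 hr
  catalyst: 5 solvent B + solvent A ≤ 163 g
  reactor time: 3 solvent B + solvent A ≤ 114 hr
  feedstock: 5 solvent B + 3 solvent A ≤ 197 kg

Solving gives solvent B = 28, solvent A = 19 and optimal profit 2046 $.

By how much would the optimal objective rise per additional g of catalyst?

At the optimum: labor uses 216 of 216 (binding); catalyst uses 159 of 163 (slack = 4); reactor time uses 103 of 114 (slack = 11); feedstock uses 197 of 197 (binding).
Since catalyst, reactor time are not tight, their duals are 0.
The binding rows give the dual system: 5·y_labor + 5·y_feedstock = 50 and 4·y_labor + 3·y_feedstock = 34.
This yields shadow prices y_labor = 4, y_feedstock = 6.
Shadow price of catalyst = 0.

0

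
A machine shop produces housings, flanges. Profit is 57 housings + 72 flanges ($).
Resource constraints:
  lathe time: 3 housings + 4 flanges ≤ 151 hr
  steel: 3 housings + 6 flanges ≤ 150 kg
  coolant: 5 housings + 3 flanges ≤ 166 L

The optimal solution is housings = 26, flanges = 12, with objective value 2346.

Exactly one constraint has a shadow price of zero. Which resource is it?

lathe time: 126/151 (slack 25)
steel: 150/150 (binding)
coolant: 166/166 (binding)
By complementary slackness, a constraint with positive slack has shadow price 0 → lathe time.

lathe time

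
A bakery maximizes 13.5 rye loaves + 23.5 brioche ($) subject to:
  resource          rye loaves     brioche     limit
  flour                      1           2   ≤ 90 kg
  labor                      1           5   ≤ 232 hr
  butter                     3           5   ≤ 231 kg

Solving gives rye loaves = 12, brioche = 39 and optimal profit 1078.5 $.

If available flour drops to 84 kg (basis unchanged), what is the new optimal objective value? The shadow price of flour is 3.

1060.5

Δb = -6, so new z* = 1078.5 + (3)·(-6) = 1078.5 − 18 = 1060.5.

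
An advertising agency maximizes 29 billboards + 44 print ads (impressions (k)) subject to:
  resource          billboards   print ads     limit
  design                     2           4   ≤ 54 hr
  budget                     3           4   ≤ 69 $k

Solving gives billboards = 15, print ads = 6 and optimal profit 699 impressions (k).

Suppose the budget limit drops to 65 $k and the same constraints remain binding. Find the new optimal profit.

Both design and budget are binding at x*.
From A_Bᵀ y = c: 2·y_design + 3·y_budget = 29; 4·y_design + 4·y_budget = 44.
This yields shadow prices y_design = 4, y_budget = 7.
Δz = y_budget·Δb = 7 × (-4) = -28, so new z* = 699 − 28 = 671.

671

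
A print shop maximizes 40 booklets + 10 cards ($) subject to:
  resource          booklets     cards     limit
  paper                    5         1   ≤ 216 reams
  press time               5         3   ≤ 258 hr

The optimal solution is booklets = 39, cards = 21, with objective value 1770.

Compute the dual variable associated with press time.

Both paper and press time are binding at x*.
From A_Bᵀ y = c: 5·y_paper + 5·y_press time = 40; 1·y_paper + 3·y_press time = 10.
This yields shadow prices y_paper = 7, y_press time = 1.
Shadow price of press time = 1.

1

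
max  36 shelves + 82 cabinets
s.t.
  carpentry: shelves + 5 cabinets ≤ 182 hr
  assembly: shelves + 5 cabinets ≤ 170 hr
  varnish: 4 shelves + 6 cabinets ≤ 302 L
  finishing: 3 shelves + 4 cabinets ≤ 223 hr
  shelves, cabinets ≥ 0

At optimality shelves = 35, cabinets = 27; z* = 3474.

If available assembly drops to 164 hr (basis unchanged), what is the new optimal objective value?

3426

Binding: assembly and varnish. Non-binding: carpentry (12 unused), finishing (10 unused).
By complementary slackness, y = 0 for the non-binding constraints.
Dual feasibility on the basic columns requires 1·y_assembly + 4·y_varnish = 36, 5·y_assembly + 6·y_varnish = 82.
This yields shadow prices y_assembly = 8, y_varnish = 7.
Δz = y_assembly·Δb = 8 × (-6) = -48, so new z* = 3474 − 48 = 3426.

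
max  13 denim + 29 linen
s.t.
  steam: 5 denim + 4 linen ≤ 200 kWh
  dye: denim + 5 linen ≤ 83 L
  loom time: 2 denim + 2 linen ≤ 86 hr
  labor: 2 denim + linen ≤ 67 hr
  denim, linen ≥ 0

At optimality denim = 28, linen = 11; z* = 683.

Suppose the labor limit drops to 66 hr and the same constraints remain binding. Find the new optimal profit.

679

Check each constraint at x*: steam 184/200 (slack 16); dye 83/83 (tight); loom time 78/86 (slack 8); labor 67/67 (tight).
Since steam, loom time are not tight, their duals are 0.
Dual feasibility on the basic columns requires 1·y_dye + 2·y_labor = 13, 5·y_dye + 1·y_labor = 29.
→ y_dye = 5 and y_labor = 4.
Δz = y_labor·Δb = 4 × (-1) = -4, so new z* = 683 − 4 = 679.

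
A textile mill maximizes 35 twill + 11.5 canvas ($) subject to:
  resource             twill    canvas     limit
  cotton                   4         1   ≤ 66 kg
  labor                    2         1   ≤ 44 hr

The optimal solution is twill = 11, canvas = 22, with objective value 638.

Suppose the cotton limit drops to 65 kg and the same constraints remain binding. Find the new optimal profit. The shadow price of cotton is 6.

632

Δb = -1, so new z* = 638 + (6)·(-1) = 638 − 6 = 632.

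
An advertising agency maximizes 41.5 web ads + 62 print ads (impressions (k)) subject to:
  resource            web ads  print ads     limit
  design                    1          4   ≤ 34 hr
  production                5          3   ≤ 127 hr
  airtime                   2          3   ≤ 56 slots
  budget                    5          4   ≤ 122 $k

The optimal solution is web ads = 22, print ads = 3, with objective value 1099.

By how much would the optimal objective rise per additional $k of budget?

At the optimum: design uses 34 of 34 (binding); production uses 119 of 127 (slack = 8); airtime uses 53 of 56 (slack = 3); budget uses 122 of 122 (binding).
By complementary slackness, y = 0 for the non-binding constraints.
From A_Bᵀ y = c: 1·y_design + 5·y_budget = 41.5; 4·y_design + 4·y_budget = 62.
Solving: y_design = 9, y_budget = 6.5.
Shadow price of budget = 6.5.

6.5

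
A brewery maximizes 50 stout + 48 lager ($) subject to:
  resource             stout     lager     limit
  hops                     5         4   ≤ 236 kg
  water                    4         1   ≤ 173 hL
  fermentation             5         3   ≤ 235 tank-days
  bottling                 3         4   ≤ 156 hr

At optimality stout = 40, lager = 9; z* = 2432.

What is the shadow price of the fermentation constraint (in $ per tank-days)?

At the optimum: hops uses 236 of 236 (binding); water uses 169 of 173 (slack = 4); fermentation uses 227 of 235 (slack = 8); bottling uses 156 of 156 (binding).
By complementary slackness, y = 0 for the non-binding constraints.
Dual feasibility on the basic columns requires 5·y_hops + 3·y_bottling = 50, 4·y_hops + 4·y_bottling = 48.
This yields shadow prices y_hops = 7, y_bottling = 5.
Shadow price of fermentation = 0.

0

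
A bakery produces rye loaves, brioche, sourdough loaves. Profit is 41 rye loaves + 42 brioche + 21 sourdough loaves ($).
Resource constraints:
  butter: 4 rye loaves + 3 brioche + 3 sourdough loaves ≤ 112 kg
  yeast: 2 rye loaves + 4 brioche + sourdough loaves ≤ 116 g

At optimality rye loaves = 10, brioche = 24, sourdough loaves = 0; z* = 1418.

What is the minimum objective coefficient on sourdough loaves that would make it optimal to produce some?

Both butter and yeast are binding at x*.
The binding rows give the dual system: 4·y_butter + 2·y_yeast = 41 and 3·y_butter + 4·y_yeast = 42.
→ y_butter = 8 and y_yeast = 4.5.
sourdough loaves enters the basis when its profit ≥ yᵀa₃ = 8·3 + 4.5·1 = 28.5.

28.5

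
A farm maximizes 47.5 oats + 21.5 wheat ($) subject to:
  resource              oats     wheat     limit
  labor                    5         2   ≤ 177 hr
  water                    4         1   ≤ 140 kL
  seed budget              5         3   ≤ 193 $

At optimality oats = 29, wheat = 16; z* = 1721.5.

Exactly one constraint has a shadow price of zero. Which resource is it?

labor: 177/177 (binding)
water: 132/140 (slack 8)
seed budget: 193/193 (binding)
By complementary slackness, a constraint with positive slack has shadow price 0 → water.

water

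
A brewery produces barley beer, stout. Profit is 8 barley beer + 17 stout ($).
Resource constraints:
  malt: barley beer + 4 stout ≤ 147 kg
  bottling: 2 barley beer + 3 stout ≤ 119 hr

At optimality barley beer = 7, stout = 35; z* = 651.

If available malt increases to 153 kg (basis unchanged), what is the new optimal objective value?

663

Check each constraint at x*: malt 147/147 (tight); bottling 119/119 (tight).
From A_Bᵀ y = c: 1·y_malt + 2·y_bottling = 8; 4·y_malt + 3·y_bottling = 17.
Solving: y_malt = 2, y_bottling = 3.
Δz = y_malt·Δb = 2 × (6) = 12, so new z* = 651 + 12 = 663.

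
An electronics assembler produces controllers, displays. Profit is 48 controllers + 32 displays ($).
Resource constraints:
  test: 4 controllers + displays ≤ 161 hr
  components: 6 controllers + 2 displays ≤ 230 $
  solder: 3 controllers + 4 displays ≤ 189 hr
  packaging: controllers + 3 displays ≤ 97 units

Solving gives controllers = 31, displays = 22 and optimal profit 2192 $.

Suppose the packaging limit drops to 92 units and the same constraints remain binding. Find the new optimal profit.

Binding: components and packaging. Non-binding: test (15 unused), solder (8 unused).
By complementary slackness, y = 0 for the non-binding constraints.
From A_Bᵀ y = c: 6·y_components + 1·y_packaging = 48; 2·y_components + 3·y_packaging = 32.
This yields shadow prices y_components = 7, y_packaging = 6.
Δz = y_packaging·Δb = 6 × (-5) = -30, so new z* = 2192 − 30 = 2162.

2162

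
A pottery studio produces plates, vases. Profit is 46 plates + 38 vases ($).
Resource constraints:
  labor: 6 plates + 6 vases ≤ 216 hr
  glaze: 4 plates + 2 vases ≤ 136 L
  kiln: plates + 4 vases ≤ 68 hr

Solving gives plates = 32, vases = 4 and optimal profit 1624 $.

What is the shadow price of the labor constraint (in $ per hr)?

5

Binding: labor and glaze. Non-binding: kiln (20 unused).
Since kiln is not tight, its dual is 0.
From A_Bᵀ y = c: 6·y_labor + 4·y_glaze = 46; 6·y_labor + 2·y_glaze = 38.
This yields shadow prices y_labor = 5, y_glaze = 4.
Shadow price of labor = 5.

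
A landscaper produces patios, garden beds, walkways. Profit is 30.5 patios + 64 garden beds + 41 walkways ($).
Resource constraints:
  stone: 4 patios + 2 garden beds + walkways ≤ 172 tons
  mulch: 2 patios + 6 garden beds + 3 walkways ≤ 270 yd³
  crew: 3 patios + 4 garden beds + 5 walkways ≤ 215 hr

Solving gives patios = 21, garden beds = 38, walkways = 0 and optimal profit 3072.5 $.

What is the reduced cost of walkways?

At the optimum: stone uses 160 of 172 (slack = 12); mulch uses 270 of 270 (binding); crew uses 215 of 215 (binding).
By complementary slackness, y = 0 for the non-binding constraint.
From A_Bᵀ y = c: 2·y_mulch + 3·y_crew = 30.5; 6·y_mulch + 4·y_crew = 64.
→ y_mulch = 7 and y_crew = 5.5.
Reduced cost of walkways: c₃ − yᵀa₃ = 41 − (7·3 + 5.5·5) = 41 − 48.5 = -7.5.

-7.5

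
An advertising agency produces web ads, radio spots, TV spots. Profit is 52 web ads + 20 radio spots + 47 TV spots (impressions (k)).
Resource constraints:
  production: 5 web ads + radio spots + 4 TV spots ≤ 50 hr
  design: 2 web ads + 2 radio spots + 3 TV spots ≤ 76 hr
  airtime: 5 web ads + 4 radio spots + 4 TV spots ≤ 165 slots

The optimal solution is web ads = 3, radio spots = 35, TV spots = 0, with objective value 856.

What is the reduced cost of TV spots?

-3

Check each constraint at x*: production 50/50 (tight); design 76/76 (tight); airtime 155/165 (slack 10).
Slack constraints have shadow price 0 (complementary slackness).
The binding rows give the dual system: 5·y_production + 2·y_design = 52 and 1·y_production + 2·y_design = 20.
Solving: y_production = 8, y_design = 6.
Reduced cost of TV spots: c₃ − yᵀa₃ = 47 − (8·4 + 6·3) = 47 − 50 = -3.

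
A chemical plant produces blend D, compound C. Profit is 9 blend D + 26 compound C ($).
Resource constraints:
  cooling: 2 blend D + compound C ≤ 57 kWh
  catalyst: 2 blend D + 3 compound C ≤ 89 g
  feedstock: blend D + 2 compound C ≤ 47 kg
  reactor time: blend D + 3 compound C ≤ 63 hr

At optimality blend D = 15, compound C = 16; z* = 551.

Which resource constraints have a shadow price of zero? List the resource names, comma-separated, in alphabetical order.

catalyst, cooling

cooling: 46/57 (slack 11)
catalyst: 78/89 (slack 11)
feedstock: 47/47 (binding)
reactor time: 63/63 (binding)
By complementary slackness, a constraint with positive slack has shadow price 0 → catalyst, cooling.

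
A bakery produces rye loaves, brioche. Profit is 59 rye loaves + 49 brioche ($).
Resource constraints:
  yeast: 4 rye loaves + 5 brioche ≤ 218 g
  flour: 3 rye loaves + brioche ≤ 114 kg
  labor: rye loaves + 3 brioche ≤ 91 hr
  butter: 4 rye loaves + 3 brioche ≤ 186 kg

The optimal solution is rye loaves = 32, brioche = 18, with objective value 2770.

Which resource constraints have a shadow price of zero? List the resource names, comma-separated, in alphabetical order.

butter, labor

yeast: 218/218 (binding)
flour: 114/114 (binding)
labor: 86/91 (slack 5)
butter: 182/186 (slack 4)
By complementary slackness, a constraint with positive slack has shadow price 0 → butter, labor.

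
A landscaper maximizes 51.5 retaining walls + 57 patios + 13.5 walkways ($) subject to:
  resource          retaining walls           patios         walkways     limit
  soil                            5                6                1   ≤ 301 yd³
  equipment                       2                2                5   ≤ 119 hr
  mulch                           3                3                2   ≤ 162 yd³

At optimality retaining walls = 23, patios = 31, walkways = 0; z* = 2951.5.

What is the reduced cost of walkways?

-8

Check each constraint at x*: soil 301/301 (tight); equipment 108/119 (slack 11); mulch 162/162 (tight).
Slack constraints have shadow price 0 (complementary slackness).
Dual feasibility on the basic columns requires 5·y_soil + 3·y_mulch = 51.5, 6·y_soil + 3·y_mulch = 57.
This yields shadow prices y_soil = 5.5, y_mulch = 8.
Reduced cost of walkways: c₃ − yᵀa₃ = 13.5 − (5.5·1 + 8·2) = 13.5 − 21.5 = -8.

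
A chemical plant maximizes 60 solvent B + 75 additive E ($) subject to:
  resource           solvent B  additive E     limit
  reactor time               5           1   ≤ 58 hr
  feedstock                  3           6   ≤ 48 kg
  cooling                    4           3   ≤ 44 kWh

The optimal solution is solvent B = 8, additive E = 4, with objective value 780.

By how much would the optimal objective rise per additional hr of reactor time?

At the optimum: reactor time uses 44 of 58 (slack = 14); feedstock uses 48 of 48 (binding); cooling uses 44 of 44 (binding).
By complementary slackness, y = 0 for the non-binding constraint.
From A_Bᵀ y = c: 3·y_feedstock + 4·y_cooling = 60; 6·y_feedstock + 3·y_cooling = 75.
Solving: y_feedstock = 8, y_cooling = 9.
Shadow price of reactor time = 0.

0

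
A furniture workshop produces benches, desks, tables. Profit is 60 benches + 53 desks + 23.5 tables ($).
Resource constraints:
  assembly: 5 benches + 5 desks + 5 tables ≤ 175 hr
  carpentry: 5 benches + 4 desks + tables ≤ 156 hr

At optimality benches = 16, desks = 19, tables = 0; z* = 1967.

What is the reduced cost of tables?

Both assembly and carpentry are binding at x*.
From A_Bᵀ y = c: 5·y_assembly + 5·y_carpentry = 60; 5·y_assembly + 4·y_carpentry = 53.
This yields shadow prices y_assembly = 5, y_carpentry = 7.
Reduced cost of tables: c₃ − yᵀa₃ = 23.5 − (5·5 + 7·1) = 23.5 − 32 = -8.5.

-8.5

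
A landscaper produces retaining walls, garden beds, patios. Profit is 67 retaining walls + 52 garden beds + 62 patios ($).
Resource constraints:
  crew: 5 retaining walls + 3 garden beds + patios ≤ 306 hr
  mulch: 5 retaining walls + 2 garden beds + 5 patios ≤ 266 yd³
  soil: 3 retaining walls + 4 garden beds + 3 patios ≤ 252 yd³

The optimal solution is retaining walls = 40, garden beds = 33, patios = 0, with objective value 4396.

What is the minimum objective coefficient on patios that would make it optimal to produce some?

Binding: mulch and soil. Non-binding: crew (7 unused).
Slack constraints have shadow price 0 (complementary slackness).
The binding rows give the dual system: 5·y_mulch + 3·y_soil = 67 and 2·y_mulch + 4·y_soil = 52.
→ y_mulch = 8 and y_soil = 9.
patios enters the basis when its profit ≥ yᵀa₃ = 8·5 + 9·3 = 67.

67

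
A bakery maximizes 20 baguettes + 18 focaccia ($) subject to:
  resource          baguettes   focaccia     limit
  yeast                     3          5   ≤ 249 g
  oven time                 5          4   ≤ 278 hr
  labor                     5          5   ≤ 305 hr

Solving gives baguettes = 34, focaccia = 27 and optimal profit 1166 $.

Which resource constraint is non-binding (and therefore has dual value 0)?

yeast

yeast: 237/249 (slack 12)
oven time: 278/278 (binding)
labor: 305/305 (binding)
By complementary slackness, a constraint with positive slack has shadow price 0 → yeast.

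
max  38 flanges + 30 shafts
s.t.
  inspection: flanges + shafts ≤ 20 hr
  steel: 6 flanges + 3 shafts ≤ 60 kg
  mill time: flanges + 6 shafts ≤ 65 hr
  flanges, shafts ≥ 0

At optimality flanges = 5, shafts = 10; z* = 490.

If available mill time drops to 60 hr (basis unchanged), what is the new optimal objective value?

Binding: steel and mill time. Non-binding: inspection (5 unused).
By complementary slackness, y = 0 for the non-binding constraint.
Dual feasibility on the basic columns requires 6·y_steel + 1·y_mill time = 38, 3·y_steel + 6·y_mill time = 30.
This yields shadow prices y_steel = 6, y_mill time = 2.
Δz = y_mill time·Δb = 2 × (-5) = -10, so new z* = 490 − 10 = 480.

480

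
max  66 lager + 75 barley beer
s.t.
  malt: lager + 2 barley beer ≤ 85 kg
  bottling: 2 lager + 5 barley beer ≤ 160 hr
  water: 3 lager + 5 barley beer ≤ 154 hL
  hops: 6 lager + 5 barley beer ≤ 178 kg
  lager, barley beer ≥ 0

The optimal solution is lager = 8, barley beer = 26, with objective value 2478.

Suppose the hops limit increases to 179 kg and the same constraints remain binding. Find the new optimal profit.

Check each constraint at x*: malt 60/85 (slack 25); bottling 146/160 (slack 14); water 154/154 (tight); hops 178/178 (tight).
Since malt, bottling are not tight, their duals are 0.
The binding rows give the dual system: 3·y_water + 6·y_hops = 66 and 5·y_water + 5·y_hops = 75.
→ y_water = 8 and y_hops = 7.
Δz = y_hops·Δb = 7 × (1) = 7, so new z* = 2478 + 7 = 2485.

2485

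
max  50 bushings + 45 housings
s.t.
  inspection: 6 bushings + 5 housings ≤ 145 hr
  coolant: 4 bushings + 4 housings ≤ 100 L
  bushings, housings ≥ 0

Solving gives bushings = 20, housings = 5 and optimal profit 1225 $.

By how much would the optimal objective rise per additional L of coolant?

5

Check each constraint at x*: inspection 145/145 (tight); coolant 100/100 (tight).
The binding rows give the dual system: 6·y_inspection + 4·y_coolant = 50 and 5·y_inspection + 4·y_coolant = 45.
This yields shadow prices y_inspection = 5, y_coolant = 5.
Shadow price of coolant = 5.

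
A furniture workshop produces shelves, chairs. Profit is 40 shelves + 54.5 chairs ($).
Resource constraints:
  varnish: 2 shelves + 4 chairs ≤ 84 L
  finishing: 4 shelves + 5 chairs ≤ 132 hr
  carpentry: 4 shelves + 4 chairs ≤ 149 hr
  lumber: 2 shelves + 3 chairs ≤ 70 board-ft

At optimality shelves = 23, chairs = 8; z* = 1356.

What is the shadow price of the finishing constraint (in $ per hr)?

At the optimum: varnish uses 78 of 84 (slack = 6); finishing uses 132 of 132 (binding); carpentry uses 124 of 149 (slack = 25); lumber uses 70 of 70 (binding).
Slack constraints have shadow price 0 (complementary slackness).
The binding rows give the dual system: 4·y_finishing + 2·y_lumber = 40 and 5·y_finishing + 3·y_lumber = 54.5.
Solving: y_finishing = 5.5, y_lumber = 9.
Shadow price of finishing = 5.5.

5.5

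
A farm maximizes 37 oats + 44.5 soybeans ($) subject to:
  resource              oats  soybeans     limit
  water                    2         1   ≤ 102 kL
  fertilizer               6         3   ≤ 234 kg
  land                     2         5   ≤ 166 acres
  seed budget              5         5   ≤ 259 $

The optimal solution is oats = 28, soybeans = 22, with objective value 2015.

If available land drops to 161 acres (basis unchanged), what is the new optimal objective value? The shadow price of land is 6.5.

1982.5

Δb = -5, so new z* = 2015 + (6.5)·(-5) = 2015 − 32.5 = 1982.5.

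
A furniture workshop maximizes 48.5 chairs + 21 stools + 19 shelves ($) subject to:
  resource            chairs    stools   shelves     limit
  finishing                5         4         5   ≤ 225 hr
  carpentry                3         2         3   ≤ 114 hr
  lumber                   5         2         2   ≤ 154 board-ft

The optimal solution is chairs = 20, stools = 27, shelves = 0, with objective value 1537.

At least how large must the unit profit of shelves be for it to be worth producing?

23

Check each constraint at x*: finishing 208/225 (slack 17); carpentry 114/114 (tight); lumber 154/154 (tight).
By complementary slackness, y = 0 for the non-binding constraint.
Dual feasibility on the basic columns requires 3·y_carpentry + 5·y_lumber = 48.5, 2·y_carpentry + 2·y_lumber = 21.
→ y_carpentry = 2 and y_lumber = 8.5.
shelves enters the basis when its profit ≥ yᵀa₃ = 2·3 + 8.5·2 = 23.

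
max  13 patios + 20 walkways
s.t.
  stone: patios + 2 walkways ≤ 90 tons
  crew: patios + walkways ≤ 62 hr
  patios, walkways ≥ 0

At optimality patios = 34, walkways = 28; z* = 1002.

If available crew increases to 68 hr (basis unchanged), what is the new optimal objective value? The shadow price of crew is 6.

Δb = 6, so new z* = 1002 + (6)·(6) = 1002 + 36 = 1038.

1038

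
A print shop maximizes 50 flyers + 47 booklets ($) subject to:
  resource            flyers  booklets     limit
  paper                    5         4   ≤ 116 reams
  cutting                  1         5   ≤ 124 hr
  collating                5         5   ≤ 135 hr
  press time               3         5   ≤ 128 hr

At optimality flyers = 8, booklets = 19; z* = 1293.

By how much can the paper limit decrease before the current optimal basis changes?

4.5

Binding constraints: paper, collating. The basis is B = [[5,4],[5,5]] with det 5.
Per unit decrease in paper, x* moves by d = (-1, 1).
The basis stays optimal until press time becomes binding; allowable decrease = 4.5 reams.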